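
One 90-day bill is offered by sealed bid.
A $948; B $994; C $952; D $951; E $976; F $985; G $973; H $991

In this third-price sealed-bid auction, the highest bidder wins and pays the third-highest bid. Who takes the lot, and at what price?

B pays $985

Sorting bids: 994 (B) > 991 (H) > 985 (F) > 976 (E) > 973 (G) > 952 (C) > …
B is highest; pays the third-highest bid, $985.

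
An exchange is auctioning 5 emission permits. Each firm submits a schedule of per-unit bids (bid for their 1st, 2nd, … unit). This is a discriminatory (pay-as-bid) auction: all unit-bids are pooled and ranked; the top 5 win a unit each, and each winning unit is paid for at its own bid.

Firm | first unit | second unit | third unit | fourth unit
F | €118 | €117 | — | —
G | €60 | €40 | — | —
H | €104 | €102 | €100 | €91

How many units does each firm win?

F 2, H 3

Pooled unit-bids ranked (top 5): 118 (F-1), 117 (F-2), 104 (H-1), 102 (H-2), 100 (H-3)
Next rejected bid: €91 (not a price — pay-as-bid).
Allocation: F 2, H 3.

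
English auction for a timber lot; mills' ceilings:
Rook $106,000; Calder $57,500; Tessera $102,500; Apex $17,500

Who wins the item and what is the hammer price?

Rule: the price rises until one bidder remains; the winner pays the price at which the last rival dropped out.
Limits in order: 106,000 (Rook) > 102,500 (Tessera) > 57,500 (Calder) > 17,500 (Apex)
Once the price passes $102,500, only Rook is left; the hammer falls at Tessera's limit of $102,500.

Rook wins at $102,500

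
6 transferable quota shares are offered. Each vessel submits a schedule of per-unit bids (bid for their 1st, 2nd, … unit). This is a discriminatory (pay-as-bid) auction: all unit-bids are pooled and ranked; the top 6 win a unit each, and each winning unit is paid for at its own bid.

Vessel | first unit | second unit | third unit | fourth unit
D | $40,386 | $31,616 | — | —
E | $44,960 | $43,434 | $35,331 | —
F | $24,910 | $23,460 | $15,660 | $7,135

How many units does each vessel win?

Merging the schedules and taking the best 6: 44,960 (E-1), 43,434 (E-2), 40,386 (D-1), 35,331 (E-3), 31,616 (D-2), 24,910 (F-1)
Next rejected bid: $23,460 (not a price — pay-as-bid).
Allocation: D 2, E 3, F 1.

D 2, E 3, F 1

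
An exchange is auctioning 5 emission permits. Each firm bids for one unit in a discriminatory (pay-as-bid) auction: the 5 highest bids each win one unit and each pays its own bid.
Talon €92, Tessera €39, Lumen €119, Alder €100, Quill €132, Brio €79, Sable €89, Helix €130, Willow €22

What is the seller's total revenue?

Bids ranked high→low: 132 (Quill), 130 (Helix), 119 (Lumen), 100 (Alder), 92 (Talon), 89 (Sable), 79 (Brio), …
Winners (5 units): Quill, Helix, Lumen, Alder, Talon.
Total revenue = 132 + 130 + 119 + 100 + 92 = €573.

Total revenue: €573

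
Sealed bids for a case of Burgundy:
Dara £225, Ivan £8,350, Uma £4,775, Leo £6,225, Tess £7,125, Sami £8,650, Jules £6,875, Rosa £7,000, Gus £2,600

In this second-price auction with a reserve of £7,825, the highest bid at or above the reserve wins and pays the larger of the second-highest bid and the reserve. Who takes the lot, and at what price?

Sorting bids: 8,650 (Sami) > 8,350 (Ivan) > 7,125 (Tess) > 7,000 (Rosa) > 6,875 (Jules) > 6,225 (Leo) > …
Highest eligible bid: Sami at £8,650.
Second-highest bid £8,350 exceeds the reserve £7,825 → payment £8,350.

Sami pays £8,350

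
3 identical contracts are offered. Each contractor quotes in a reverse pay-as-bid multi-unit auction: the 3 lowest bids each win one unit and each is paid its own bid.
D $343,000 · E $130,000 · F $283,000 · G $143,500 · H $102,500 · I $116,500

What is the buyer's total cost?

Ordering the bids: 102,500 (H), 116,500 (I), 130,000 (E), 143,500 (G), 283,000 (F), …
Lowest 3: H, I, E.
Total cost = 102,500 + 116,500 + 130,000 = $349,000.

Total cost: $349,000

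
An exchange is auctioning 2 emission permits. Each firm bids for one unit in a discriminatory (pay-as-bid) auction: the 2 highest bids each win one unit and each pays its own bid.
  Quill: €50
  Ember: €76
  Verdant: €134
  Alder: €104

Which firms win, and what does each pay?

Verdant €134, Alder €104

Ordering the bids: 134 (Verdant), 104 (Alder), 76 (Ember), 50 (Quill)
Winners (2 units): Verdant, Alder.
Each winner pays its own bid: Verdant €134, Alder €104.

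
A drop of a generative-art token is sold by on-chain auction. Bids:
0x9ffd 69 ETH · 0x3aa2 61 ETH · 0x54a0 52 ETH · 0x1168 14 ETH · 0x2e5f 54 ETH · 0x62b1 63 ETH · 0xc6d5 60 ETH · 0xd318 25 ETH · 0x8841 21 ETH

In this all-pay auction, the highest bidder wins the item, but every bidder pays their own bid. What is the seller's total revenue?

Total revenue: 419 ETH

All-pay auction: the highest bidder wins the item, but every bidder pays their own bid.
Bids ranked: 69 (0x9ffd) > 63 (0x62b1) > 61 (0x3aa2) > 60 (0xc6d5) > 54 (0x2e5f) > 52 (0x54a0) > …
0x9ffd wins with the top bid; all bids are sunk regardless.
Every bidder forfeits their bid regardless of winning.
Revenue = 69 + 61 + 52 + 14 + 54 + 63 + 60 + 25 + 21 = 419 ETH.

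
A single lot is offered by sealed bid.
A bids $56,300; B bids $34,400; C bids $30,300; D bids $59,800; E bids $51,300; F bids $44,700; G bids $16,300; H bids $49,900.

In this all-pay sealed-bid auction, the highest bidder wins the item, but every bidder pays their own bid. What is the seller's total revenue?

Total revenue: $343,000

Sorting bids: 59,800 (D) > 56,300 (A) > 51,300 (E) > 49,900 (H) > 44,700 (F) > 34,400 (B) > …
Every bidder forfeits their bid regardless of winning.
Revenue = 56,300 + 34,400 + 30,300 + 59,800 + 51,300 + 44,700 + 16,300 + 49,900 = $343,000.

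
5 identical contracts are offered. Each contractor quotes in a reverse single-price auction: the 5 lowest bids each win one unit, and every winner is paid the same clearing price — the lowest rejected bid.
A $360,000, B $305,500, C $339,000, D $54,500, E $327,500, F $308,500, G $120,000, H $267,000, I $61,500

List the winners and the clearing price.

D, I, G, H, B; each is paid $308,500

Sorting: 54,500 (D), 61,500 (I), 120,000 (G), 267,000 (H), 305,500 (B), 308,500 (F), 327,500 (E), …
Winners (5 units): D, I, G, H, B.
First losing bid is F's $308,500, which sets the uniform price.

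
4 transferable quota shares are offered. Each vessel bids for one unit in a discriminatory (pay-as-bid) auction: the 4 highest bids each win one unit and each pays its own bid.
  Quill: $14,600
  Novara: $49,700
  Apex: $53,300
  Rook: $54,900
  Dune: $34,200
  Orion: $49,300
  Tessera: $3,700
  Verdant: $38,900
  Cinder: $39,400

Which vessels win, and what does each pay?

Rook $54,900, Apex $53,300, Novara $49,700, Orion $49,300

Sorting: 54,900 (Rook), 53,300 (Apex), 49,700 (Novara), 49,300 (Orion), 39,400 (Cinder), 38,900 (Verdant), …
The 4 highest are Rook, Apex, Novara, Orion.
Each winner pays its own bid: Rook $54,900, Apex $53,300, Novara $49,700, Orion $49,300.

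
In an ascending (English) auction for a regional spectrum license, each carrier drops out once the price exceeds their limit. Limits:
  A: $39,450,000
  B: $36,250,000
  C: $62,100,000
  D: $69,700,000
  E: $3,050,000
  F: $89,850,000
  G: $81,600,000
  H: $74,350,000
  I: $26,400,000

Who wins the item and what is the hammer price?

F wins at $81,600,000

Rule: the price rises until one bidder remains; the winner pays the price at which the last rival dropped out.
Limits ranked: 89,850,000 (F) > 81,600,000 (G) > 74,350,000 (H) > 69,700,000 (D) > 62,100,000 (C) > 39,450,000 (A) > …
Once the price passes $81,600,000, only F is left; the hammer falls at G's limit of $81,600,000.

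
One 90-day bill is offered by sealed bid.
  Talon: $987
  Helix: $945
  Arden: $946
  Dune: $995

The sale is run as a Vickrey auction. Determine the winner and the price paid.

Vickrey auction: the highest bidder wins and pays the second-highest bid.
Bids ranked: 995 (Dune) > 987 (Talon) > 946 (Arden) > 945 (Helix)
Second-price: Dune pays Talon's bid of $987.

Dune pays $987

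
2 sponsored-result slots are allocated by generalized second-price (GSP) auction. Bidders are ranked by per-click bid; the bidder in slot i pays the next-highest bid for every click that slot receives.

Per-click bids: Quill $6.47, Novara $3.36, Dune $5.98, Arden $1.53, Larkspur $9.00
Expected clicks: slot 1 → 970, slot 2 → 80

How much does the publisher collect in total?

Total revenue: $6754.30

Per-click bids in order: $9.00 (Larkspur) > $6.47 (Quill) > $5.98 (Dune) > …
Slot 1: Larkspur pays $6.47 × 970 = $6275.90
Slot 2: Quill pays $5.98 × 80 = $478.40
Total = $6754.30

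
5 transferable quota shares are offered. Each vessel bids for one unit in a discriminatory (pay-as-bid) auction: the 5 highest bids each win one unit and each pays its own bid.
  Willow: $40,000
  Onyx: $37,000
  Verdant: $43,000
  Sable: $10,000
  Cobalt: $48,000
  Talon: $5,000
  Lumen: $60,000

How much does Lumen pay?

Lumen pays $60,000

Ordering the bids: 60,000 (Lumen), 48,000 (Cobalt), 43,000 (Verdant), 40,000 (Willow), 37,000 (Onyx), 10,000 (Sable), 5,000 (Talon)
Top 5: Lumen, Cobalt, Verdant, Willow, Onyx.
Lumen wins → own bid $60,000.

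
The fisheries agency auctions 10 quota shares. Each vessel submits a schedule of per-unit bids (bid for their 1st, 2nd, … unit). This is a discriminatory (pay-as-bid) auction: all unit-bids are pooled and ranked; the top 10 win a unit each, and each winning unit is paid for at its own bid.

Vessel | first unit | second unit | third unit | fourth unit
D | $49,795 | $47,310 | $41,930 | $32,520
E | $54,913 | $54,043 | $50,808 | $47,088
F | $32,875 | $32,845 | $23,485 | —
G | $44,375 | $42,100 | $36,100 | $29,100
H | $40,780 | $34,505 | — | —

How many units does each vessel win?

D 3, E 4, G 2, H 1

All unit-bids, highest first — top 10: 54,913 (E-1), 54,043 (E-2), 50,808 (E-3), 49,795 (D-1), 47,310 (D-2), 47,088 (E-4), 44,375 (G-1), 42,100 (G-2), 41,930 (D-3), 40,780 (H-1)
Next rejected bid: $36,100 (not a price — pay-as-bid).
Allocation: D 3, E 4, G 2, H 1.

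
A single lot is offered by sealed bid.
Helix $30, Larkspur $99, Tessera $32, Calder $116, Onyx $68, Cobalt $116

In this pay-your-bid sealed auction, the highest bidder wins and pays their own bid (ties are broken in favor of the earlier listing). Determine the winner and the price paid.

Calder pays $116

Sorting bids: 116 (Calder) > 116 (Cobalt) > 99 (Larkspur) > 68 (Onyx) > 32 (Tessera) > 30 (Helix)
Calder and Cobalt tie at $116; tie-break gives it to Calder.
Calder is highest → pays own bid, $116.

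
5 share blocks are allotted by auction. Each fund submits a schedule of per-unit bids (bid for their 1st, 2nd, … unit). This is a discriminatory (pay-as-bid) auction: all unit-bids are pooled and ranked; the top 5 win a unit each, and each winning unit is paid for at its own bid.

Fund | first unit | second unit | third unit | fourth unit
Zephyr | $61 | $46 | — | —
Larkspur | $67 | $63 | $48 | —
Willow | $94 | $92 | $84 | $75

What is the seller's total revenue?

Total revenue: $412

Merging the schedules and taking the best 5: 94 (Willow-1), 92 (Willow-2), 84 (Willow-3), 75 (Willow-4), 67 (Larkspur-1)
Next rejected bid: $63 (not a price — pay-as-bid).
Each winning unit pays its own bid.
Revenue = 94 + 92 + 84 + 75 + 67 = $412.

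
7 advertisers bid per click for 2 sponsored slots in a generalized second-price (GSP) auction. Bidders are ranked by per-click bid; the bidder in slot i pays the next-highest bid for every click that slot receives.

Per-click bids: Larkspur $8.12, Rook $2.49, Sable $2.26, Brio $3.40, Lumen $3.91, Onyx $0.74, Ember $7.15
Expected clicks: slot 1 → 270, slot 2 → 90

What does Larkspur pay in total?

Larkspur pays $1930.50

Ranked by bid: $8.12 (Larkspur) > $7.15 (Ember) > $3.91 (Lumen) > …
Larkspur holds slot 1 → pays next bid $7.15 × 270 clicks = $1930.50.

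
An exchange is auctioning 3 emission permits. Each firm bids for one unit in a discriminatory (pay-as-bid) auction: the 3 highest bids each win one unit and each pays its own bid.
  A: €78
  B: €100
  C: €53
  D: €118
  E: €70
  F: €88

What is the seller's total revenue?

Bids ranked high→low: 118 (D), 100 (B), 88 (F), 78 (A), 70 (E), …
Winners (3 units): D, B, F.
Total revenue = 118 + 100 + 88 = €306.

Total revenue: €306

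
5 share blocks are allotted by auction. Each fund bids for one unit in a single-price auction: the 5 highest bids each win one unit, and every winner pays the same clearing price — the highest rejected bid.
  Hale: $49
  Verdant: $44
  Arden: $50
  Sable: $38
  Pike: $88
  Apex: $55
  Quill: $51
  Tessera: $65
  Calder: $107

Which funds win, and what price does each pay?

Bids ranked high→low: 107 (Calder), 88 (Pike), 65 (Tessera), 55 (Apex), 51 (Quill), 50 (Arden), 49 (Hale), …
The 5 highest are Calder, Pike, Tessera, Apex, Quill.
First losing bid is Arden's $50, which sets the uniform price.

Calder, Pike, Tessera, Apex, Quill; each pays $50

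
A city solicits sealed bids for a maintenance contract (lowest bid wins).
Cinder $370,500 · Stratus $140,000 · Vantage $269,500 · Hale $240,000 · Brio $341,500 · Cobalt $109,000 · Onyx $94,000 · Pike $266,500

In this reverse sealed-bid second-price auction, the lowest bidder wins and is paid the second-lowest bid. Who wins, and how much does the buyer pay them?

Bids in order: 94,000 (Onyx) < 109,000 (Cobalt) < 140,000 (Stratus) < 240,000 (Hale) < 266,500 (Pike) < 269,500 (Vantage) < …
Onyx wins with the lowest bid; price is set by the runner-up at $109,000.

Onyx is paid $109,000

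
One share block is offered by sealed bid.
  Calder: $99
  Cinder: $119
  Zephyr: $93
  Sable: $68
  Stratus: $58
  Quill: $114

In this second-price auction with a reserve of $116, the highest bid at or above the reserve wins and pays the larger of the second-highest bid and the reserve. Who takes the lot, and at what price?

Rule: the highest bid at or above the reserve wins and pays the larger of the second-highest bid and the reserve.
Bids in order: 119 (Cinder) > 114 (Quill) > 99 (Calder) > 93 (Zephyr) > 68 (Sable) > 58 (Stratus)
Highest eligible bid: Cinder at $119.
Second-highest bid $114 is below the reserve $116, so the reserve binds → payment $116.

Cinder pays $116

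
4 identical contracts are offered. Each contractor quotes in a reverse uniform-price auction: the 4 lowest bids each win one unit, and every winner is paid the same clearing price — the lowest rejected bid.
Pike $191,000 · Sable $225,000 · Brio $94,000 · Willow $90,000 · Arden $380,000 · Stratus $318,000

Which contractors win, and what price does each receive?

Willow, Brio, Pike, Sable; each is paid $318,000

Ordering the bids: 90,000 (Willow), 94,000 (Brio), 191,000 (Pike), 225,000 (Sable), 318,000 (Stratus), 380,000 (Arden)
Winners (4 units): Willow, Brio, Pike, Sable.
Lowest unsuccessful bid: $318,000 → clearing price.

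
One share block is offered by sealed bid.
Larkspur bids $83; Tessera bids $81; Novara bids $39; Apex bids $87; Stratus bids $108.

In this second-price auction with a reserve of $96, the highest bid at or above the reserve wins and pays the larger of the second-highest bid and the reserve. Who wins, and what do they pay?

Bids ranked: 108 (Stratus) > 87 (Apex) > 83 (Larkspur) > 81 (Tessera) > 39 (Novara)
Stratus has the top bid at or above the reserve ($108).
max(second-highest $87, reserve $96) = $96.

Stratus pays $96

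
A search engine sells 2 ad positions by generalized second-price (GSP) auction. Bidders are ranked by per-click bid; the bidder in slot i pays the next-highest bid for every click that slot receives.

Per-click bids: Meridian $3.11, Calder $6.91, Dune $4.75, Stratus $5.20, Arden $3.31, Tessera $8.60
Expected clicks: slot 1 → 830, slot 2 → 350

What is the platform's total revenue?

Sorting advertisers: $8.60 (Tessera) > $6.91 (Calder) > $5.20 (Stratus) > …
Slot 1: Tessera pays $6.91 × 830 = $5735.30
Slot 2: Calder pays $5.20 × 350 = $1820.00
Total = $7555.30

Total revenue: $7555.30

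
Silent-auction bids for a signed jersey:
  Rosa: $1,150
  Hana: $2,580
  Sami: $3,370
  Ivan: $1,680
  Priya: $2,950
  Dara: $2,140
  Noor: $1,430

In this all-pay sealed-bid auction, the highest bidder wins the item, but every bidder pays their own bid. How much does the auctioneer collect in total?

Total revenue: $15,300

Rule: the highest bidder wins the item, but every bidder pays their own bid.
Sorting bids: 3,370 (Sami) > 2,950 (Priya) > 2,580 (Hana) > 2,140 (Dara) > 1,680 (Ivan) > 1,430 (Noor) > …
Sami wins with the top bid; all bids are sunk regardless.
Every bidder forfeits their bid regardless of winning.
Revenue = 1,150 + 2,580 + 3,370 + 1,680 + 2,950 + 2,140 + 1,430 = $15,300.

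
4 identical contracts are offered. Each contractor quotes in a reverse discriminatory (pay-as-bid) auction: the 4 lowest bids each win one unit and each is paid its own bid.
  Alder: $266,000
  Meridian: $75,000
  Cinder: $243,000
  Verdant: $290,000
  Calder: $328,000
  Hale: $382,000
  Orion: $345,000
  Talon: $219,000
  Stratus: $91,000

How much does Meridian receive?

Sorting: 75,000 (Meridian), 91,000 (Stratus), 219,000 (Talon), 243,000 (Cinder), 266,000 (Alder), 290,000 (Verdant), …
The 4 lowest are Meridian, Stratus, Talon, Cinder.
Meridian wins → own bid $75,000.

Meridian is paid $75,000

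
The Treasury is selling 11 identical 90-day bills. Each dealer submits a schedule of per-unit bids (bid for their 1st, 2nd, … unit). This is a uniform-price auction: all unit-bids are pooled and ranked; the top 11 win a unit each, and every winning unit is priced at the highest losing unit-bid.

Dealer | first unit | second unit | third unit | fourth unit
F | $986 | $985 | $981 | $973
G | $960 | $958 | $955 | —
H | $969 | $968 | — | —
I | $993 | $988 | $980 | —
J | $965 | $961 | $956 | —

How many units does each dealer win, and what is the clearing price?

Pooled unit-bids ranked (top 11): 993 (I-1), 988 (I-2), 986 (F-1), 985 (F-2), 981 (F-3), 980 (I-3), 973 (F-4), 969 (H-1), 968 (H-2), 965 (J-1), 961 (J-2)
First bid not allocated: $960.
Allocation: F 4, H 2, I 3, J 2.

F 4, H 2, I 3, J 2; clearing price $960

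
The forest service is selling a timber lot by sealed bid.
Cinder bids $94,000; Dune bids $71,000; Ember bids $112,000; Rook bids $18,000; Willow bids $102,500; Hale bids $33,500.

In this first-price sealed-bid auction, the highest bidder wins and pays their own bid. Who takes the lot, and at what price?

Ember pays $112,000

Sorting bids: 112,000 (Ember) > 102,500 (Willow) > 94,000 (Cinder) > 71,000 (Dune) > 33,500 (Hale) > 18,000 (Rook)
Ember has the highest bid and pays exactly that: $112,000.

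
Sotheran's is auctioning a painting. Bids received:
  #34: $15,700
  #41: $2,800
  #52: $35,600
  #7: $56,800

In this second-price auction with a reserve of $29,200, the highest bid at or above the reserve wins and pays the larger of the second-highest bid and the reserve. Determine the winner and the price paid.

#7 pays $35,600

Sorting bids: 56,800 (#7) > 35,600 (#52) > 15,700 (#34) > 2,800 (#41)
Highest eligible bid: #7 at $56,800.
Second-highest bid $35,600 exceeds the reserve $29,200 → payment $35,600.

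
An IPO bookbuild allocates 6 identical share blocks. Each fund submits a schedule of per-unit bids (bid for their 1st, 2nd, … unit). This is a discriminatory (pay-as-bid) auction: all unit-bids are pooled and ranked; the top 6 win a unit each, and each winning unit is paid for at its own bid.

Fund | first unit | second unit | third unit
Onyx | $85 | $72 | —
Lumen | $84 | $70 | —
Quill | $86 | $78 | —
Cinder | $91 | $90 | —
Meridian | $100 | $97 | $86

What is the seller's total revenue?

All unit-bids, highest first — top 6: 100 (Meridian-1), 97 (Meridian-2), 91 (Cinder-1), 90 (Cinder-2), 86 (Quill-1), 86 (Meridian-3)
Next rejected bid: $85 (not a price — pay-as-bid).
Each winning unit pays its own bid.
Revenue = 100 + 97 + 91 + 90 + 86 + 86 = $550.

Total revenue: $550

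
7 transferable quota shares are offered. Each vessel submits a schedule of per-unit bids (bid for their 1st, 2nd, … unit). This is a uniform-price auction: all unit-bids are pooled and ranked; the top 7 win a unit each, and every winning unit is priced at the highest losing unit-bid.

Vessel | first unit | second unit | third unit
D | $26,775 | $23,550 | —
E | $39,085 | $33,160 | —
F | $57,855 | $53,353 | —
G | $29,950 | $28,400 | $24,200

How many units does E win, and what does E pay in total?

E: 2 units, pays $48,400

Merging the schedules and taking the best 7: 57,855 (F-1), 53,353 (F-2), 39,085 (E-1), 33,160 (E-2), 29,950 (G-1), 28,400 (G-2), 26,775 (D-1)
The (k+1)-th unit-bid is $24,200.
E wins 2 unit(s) at $24,200 each.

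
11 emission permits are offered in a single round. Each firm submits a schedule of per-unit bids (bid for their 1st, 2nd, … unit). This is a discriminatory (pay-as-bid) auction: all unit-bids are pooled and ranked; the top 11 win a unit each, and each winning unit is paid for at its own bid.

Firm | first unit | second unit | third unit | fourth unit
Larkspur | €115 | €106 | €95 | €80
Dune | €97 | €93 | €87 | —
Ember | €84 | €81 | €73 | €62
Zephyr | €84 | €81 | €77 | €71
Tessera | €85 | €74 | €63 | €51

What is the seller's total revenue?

Total revenue: €1,008

Pooled unit-bids ranked (top 11): 115 (Larkspur-1), 106 (Larkspur-2), 97 (Dune-1), 95 (Larkspur-3), 93 (Dune-2), 87 (Dune-3), 85 (Tessera-1), 84 (Ember-1), 84 (Zephyr-1), 81 (Ember-2), 81 (Zephyr-2)
Next rejected bid: €80 (not a price — pay-as-bid).
Each winning unit pays its own bid.
Revenue = 115 + 106 + 97 + 95 + 93 + 87 + 85 + 84 + 84 + 81 + 81 = €1,008.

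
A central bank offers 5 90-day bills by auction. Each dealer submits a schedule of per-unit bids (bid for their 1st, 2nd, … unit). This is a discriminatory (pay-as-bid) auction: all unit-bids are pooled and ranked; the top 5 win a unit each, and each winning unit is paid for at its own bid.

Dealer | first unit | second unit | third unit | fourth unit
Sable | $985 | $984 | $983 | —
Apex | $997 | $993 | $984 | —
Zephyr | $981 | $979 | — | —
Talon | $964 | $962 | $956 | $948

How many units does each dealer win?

Merging the schedules and taking the best 5: 997 (Apex-1), 993 (Apex-2), 985 (Sable-1), 984 (Sable-2), 984 (Apex-3)
Next rejected bid: $983 (not a price — pay-as-bid).
Allocation: Apex 3, Sable 2.

Apex 3, Sable 2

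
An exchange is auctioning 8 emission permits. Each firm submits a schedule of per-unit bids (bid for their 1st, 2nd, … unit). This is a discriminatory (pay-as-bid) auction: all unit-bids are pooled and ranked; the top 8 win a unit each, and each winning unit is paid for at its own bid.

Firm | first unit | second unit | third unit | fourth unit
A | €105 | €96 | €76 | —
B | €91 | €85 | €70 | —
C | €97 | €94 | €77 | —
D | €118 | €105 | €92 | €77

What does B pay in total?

Pooled unit-bids ranked (top 8): 118 (D-1), 105 (A-1), 105 (D-2), 97 (C-1), 96 (A-2), 94 (C-2), 92 (D-3), 91 (B-1)
Next rejected bid: €85 (not a price — pay-as-bid).
B's winning unit-bids: 91 = €91.

B pays €91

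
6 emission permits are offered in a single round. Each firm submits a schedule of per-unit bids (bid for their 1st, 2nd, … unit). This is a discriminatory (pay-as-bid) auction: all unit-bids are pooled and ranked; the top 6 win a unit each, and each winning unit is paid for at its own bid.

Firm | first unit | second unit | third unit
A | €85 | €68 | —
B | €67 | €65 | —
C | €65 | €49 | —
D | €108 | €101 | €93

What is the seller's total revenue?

Merging the schedules and taking the best 6: 108 (D-1), 101 (D-2), 93 (D-3), 85 (A-1), 68 (A-2), 67 (B-1)
Next rejected bid: €65 (not a price — pay-as-bid).
Each winning unit pays its own bid.
Revenue = 108 + 101 + 93 + 85 + 68 + 67 = €522.

Total revenue: €522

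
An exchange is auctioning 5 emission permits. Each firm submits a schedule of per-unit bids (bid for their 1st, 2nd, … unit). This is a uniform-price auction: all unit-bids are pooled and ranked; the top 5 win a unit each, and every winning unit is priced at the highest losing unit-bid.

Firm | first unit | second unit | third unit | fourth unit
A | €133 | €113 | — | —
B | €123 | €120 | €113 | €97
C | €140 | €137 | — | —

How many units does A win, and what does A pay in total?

A: 1 unit, pays €113

All unit-bids, highest first — top 5: 140 (C-1), 137 (C-2), 133 (A-1), 123 (B-1), 120 (B-2)
The (k+1)-th unit-bid is €113.
A wins 1 unit(s) at €113 each.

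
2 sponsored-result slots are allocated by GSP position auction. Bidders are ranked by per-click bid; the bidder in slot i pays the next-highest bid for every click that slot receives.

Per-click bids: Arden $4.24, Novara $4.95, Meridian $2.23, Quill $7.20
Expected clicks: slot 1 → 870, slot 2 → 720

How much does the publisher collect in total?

Total revenue: $7359.30

Per-click bids in order: $7.20 (Quill) > $4.95 (Novara) > $4.24 (Arden) > …
Slot 1: Quill pays $4.95 × 870 = $4306.50
Slot 2: Novara pays $4.24 × 720 = $3052.80
Total = $7359.30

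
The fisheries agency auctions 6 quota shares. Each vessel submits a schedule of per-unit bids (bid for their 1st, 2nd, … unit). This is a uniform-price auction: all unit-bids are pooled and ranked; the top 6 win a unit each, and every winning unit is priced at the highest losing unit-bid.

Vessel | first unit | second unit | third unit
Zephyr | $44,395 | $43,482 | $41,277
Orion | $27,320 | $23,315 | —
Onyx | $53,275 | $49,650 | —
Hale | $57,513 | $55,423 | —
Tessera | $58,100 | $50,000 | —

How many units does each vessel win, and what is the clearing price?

Hale 2, Onyx 2, Tessera 2; clearing price $44,395

Merging the schedules and taking the best 6: 58,100 (Tessera-1), 57,513 (Hale-1), 55,423 (Hale-2), 53,275 (Onyx-1), 50,000 (Tessera-2), 49,650 (Onyx-2)
First bid not allocated: $44,395.
Allocation: Hale 2, Onyx 2, Tessera 2.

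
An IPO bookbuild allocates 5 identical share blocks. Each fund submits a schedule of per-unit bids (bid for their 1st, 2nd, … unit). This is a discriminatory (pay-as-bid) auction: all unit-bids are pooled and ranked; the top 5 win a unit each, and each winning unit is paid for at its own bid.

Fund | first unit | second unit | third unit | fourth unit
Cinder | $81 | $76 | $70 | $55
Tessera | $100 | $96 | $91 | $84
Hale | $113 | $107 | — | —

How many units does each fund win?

All unit-bids, highest first — top 5: 113 (Hale-1), 107 (Hale-2), 100 (Tessera-1), 96 (Tessera-2), 91 (Tessera-3)
Next rejected bid: $84 (not a price — pay-as-bid).
Allocation: Hale 2, Tessera 3.

Hale 2, Tessera 3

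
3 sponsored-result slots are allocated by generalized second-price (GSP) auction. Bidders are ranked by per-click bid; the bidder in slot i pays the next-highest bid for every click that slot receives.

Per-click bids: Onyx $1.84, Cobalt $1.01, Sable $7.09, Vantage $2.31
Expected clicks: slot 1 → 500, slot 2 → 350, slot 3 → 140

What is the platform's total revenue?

Total revenue: $1940.40

Ranked by bid: $7.09 (Sable) > $2.31 (Vantage) > $1.84 (Onyx) > $1.01 (Cobalt)
Slot 1: Sable pays $2.31 × 500 = $1155.00
Slot 2: Vantage pays $1.84 × 350 = $644.00
Slot 3: Onyx pays $1.01 × 140 = $141.40
Total = $1940.40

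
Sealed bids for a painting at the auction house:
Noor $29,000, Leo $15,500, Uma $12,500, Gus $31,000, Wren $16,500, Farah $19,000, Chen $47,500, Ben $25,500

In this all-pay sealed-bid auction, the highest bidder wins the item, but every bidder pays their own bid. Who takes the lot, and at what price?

Chen pays $47,500

All-pay sealed-bid auction: the highest bidder wins the item, but every bidder pays their own bid.
Bids in order: 47,500 (Chen) > 31,000 (Gus) > 29,000 (Noor) > 25,500 (Ben) > 19,000 (Farah) > 16,500 (Wren) > …
Chen is highest and takes the item; every bidder forfeits their bid.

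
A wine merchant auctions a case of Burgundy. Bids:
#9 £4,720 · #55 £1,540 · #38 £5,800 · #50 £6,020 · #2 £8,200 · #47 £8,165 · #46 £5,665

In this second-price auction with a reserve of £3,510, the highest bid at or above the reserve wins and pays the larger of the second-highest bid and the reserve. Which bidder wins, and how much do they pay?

Bids ranked: 8,200 (#2) > 8,165 (#47) > 6,020 (#50) > 5,800 (#38) > 5,665 (#46) > 4,720 (#9) > …
#2 has the top bid at or above the reserve (£8,200).
max(second-highest £8,165, reserve £3,510) = £8,165; the reserve does not bind.

#2 pays £8,165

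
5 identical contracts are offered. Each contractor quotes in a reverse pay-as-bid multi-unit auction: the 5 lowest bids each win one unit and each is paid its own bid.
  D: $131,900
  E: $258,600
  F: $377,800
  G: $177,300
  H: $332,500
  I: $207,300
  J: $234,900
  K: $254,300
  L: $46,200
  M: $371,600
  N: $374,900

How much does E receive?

Sorting: 46,200 (L), 131,900 (D), 177,300 (G), 207,300 (I), 234,900 (J), 254,300 (K), 258,600 (E), …
The 5 lowest are L, D, G, I, J.
E does not win → $0.

E is paid $0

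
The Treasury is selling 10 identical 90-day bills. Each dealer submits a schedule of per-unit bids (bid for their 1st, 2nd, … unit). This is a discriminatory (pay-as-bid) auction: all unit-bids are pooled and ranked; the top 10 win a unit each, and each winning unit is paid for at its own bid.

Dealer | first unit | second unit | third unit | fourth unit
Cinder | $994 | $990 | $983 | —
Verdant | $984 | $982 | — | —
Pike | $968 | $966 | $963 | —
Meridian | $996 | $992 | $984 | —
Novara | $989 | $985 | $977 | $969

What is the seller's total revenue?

Total revenue: $9,879

Merging the schedules and taking the best 10: 996 (Meridian-1), 994 (Cinder-1), 992 (Meridian-2), 990 (Cinder-2), 989 (Novara-1), 985 (Novara-2), 984 (Verdant-1), 984 (Meridian-3), 983 (Cinder-3), 982 (Verdant-2)
Next rejected bid: $977 (not a price — pay-as-bid).
Each winning unit pays its own bid.
Revenue = 996 + 994 + 992 + 990 + 989 + 985 + 984 + 984 + 983 + 982 = $9,879.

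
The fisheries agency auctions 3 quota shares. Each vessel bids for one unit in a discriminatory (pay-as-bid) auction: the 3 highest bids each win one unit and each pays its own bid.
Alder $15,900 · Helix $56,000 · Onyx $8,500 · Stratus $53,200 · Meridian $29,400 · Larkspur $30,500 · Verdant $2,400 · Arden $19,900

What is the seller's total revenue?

Bids ranked high→low: 56,000 (Helix), 53,200 (Stratus), 30,500 (Larkspur), 29,400 (Meridian), 19,900 (Arden), …
The 3 highest are Helix, Stratus, Larkspur.
Total revenue = 56,000 + 53,200 + 30,500 = $139,700.

Total revenue: $139,700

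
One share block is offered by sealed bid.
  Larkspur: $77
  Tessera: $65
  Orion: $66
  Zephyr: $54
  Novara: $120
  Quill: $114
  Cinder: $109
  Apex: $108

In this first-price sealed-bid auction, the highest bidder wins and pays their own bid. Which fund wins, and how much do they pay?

Bids in order: 120 (Novara) > 114 (Quill) > 109 (Cinder) > 108 (Apex) > 77 (Larkspur) > 66 (Orion) > …
Novara has the highest bid and pays exactly that: $120.

Novara pays $120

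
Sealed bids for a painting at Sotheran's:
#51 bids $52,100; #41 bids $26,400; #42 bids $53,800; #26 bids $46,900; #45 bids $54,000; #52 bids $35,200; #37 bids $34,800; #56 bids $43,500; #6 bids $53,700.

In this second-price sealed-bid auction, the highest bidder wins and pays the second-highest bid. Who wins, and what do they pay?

Rule: the highest bidder wins and pays the second-highest bid.
Bids ranked: 54,000 (#45) > 53,800 (#42) > 53,700 (#6) > 52,100 (#51) > 46,900 (#26) > 43,500 (#56) > …
#45 is highest; pays the second-highest bid, $53,800.

#45 pays $53,800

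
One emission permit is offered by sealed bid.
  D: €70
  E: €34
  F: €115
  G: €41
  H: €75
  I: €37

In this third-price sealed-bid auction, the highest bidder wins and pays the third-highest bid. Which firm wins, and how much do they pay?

Third-price sealed-bid auction: the highest bidder wins and pays the third-highest bid.
Sorting bids: 115 (F) > 75 (H) > 70 (D) > 41 (G) > 37 (I) > 34 (E)
F wins; payment is bid #3 in the ranking = €70.

F pays €70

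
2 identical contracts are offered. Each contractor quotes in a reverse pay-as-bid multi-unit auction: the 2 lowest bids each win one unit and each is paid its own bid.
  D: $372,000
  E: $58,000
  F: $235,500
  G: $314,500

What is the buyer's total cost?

Total cost: $293,500

Ordering the bids: 58,000 (E), 235,500 (F), 314,500 (G), 372,000 (D)
The 2 lowest are E, F.
Total cost = 58,000 + 235,500 = $293,500.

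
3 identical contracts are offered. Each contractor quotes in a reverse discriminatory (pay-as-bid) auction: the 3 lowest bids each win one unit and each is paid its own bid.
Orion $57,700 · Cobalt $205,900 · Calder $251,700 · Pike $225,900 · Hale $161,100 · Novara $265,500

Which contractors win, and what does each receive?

Orion $57,700, Hale $161,100, Cobalt $205,900

Bids ranked low→high: 57,700 (Orion), 161,100 (Hale), 205,900 (Cobalt), 225,900 (Pike), 251,700 (Calder), …
The 3 lowest are Orion, Hale, Cobalt.
Each winner is paid its own bid: Orion $57,700, Hale $161,100, Cobalt $205,900.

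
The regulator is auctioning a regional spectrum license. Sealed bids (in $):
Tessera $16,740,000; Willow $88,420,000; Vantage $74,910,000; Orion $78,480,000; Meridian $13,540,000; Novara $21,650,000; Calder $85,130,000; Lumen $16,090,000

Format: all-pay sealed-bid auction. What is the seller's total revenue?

Total revenue: $394,960,000

Sorting bids: 88,420,000 (Willow) > 85,130,000 (Calder) > 78,480,000 (Orion) > 74,910,000 (Vantage) > 21,650,000 (Novara) > 16,740,000 (Tessera) > …
Willow wins with the top bid; all bids are sunk regardless.
Every bidder forfeits their bid regardless of winning.
Revenue = 16,740,000 + 88,420,000 + 74,910,000 + 78,480,000 + 13,540,000 + 21,650,000 + 85,130,000 + 16,090,000 = $394,960,000.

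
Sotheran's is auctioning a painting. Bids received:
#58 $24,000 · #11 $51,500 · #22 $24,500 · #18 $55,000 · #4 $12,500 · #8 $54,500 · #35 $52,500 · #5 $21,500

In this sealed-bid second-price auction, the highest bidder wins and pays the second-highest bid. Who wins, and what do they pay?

#18 pays $54,500

Sealed-bid second-price auction: the highest bidder wins and pays the second-highest bid.
Sorting bids: 55,000 (#18) > 54,500 (#8) > 52,500 (#35) > 51,500 (#11) > 24,500 (#22) > 24,000 (#58) > …
#18 is highest; pays the second-highest bid, $54,500.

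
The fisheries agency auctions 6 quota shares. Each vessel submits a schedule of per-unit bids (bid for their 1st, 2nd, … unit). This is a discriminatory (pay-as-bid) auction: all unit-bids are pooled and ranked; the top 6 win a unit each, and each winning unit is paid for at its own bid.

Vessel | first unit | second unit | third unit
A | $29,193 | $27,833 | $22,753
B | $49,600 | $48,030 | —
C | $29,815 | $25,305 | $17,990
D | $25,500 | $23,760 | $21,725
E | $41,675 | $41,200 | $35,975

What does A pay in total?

A pays $0

All unit-bids, highest first — top 6: 49,600 (B-1), 48,030 (B-2), 41,675 (E-1), 41,200 (E-2), 35,975 (E-3), 29,815 (C-1)
Next rejected bid: $29,193 (not a price — pay-as-bid).
A wins no units.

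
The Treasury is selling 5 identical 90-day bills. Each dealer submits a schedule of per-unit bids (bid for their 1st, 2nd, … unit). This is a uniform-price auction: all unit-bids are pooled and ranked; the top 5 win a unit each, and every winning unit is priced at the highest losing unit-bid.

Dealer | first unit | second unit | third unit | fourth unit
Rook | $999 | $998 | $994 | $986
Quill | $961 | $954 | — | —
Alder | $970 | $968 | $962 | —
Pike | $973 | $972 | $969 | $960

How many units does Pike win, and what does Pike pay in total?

Pike: 1 unit, pays $972

Merging the schedules and taking the best 5: 999 (Rook-1), 998 (Rook-2), 994 (Rook-3), 986 (Rook-4), 973 (Pike-1)
Highest rejected unit-bid = $972.
Pike wins 1 unit(s) at $972 each.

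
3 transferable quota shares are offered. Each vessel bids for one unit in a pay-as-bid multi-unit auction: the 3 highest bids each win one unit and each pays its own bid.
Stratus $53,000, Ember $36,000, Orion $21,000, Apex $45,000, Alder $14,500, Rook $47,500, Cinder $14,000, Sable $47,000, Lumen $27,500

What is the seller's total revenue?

Ordering the bids: 53,000 (Stratus), 47,500 (Rook), 47,000 (Sable), 45,000 (Apex), 36,000 (Ember), …
The 3 highest are Stratus, Rook, Sable.
Total revenue = 53,000 + 47,500 + 47,000 = $147,500.

Total revenue: $147,500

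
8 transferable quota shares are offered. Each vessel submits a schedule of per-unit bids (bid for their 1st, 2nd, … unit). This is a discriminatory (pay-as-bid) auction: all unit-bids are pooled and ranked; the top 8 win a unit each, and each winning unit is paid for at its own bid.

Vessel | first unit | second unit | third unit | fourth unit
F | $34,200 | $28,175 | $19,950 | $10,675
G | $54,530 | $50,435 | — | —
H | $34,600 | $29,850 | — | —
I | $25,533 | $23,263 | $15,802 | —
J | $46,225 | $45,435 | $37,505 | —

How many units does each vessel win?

Pooled unit-bids ranked (top 8): 54,530 (G-1), 50,435 (G-2), 46,225 (J-1), 45,435 (J-2), 37,505 (J-3), 34,600 (H-1), 34,200 (F-1), 29,850 (H-2)
Next rejected bid: $28,175 (not a price — pay-as-bid).
Allocation: F 1, G 2, H 2, J 3.

F 1, G 2, H 2, J 3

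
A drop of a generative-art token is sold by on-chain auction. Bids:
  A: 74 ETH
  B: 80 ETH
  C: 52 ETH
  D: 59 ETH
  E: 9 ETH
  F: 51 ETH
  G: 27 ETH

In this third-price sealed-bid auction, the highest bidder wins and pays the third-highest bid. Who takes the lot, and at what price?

Bids ranked: 80 (B) > 74 (A) > 59 (D) > 52 (C) > 51 (F) > 27 (G) > …
B wins; payment is bid #3 in the ranking = 59 ETH.

B pays 59 ETH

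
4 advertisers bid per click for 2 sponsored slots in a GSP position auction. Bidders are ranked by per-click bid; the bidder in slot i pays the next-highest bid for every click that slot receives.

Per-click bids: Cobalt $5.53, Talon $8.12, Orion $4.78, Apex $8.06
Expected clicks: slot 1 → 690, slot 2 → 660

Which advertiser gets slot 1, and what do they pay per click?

Ranked by bid: $8.12 (Talon) > $8.06 (Apex) > $5.53 (Cobalt) > …
Slot 1 goes to the first-ranked bidder, Talon, who pays the next bid down: $8.06/click.

Talon; $8.06 per click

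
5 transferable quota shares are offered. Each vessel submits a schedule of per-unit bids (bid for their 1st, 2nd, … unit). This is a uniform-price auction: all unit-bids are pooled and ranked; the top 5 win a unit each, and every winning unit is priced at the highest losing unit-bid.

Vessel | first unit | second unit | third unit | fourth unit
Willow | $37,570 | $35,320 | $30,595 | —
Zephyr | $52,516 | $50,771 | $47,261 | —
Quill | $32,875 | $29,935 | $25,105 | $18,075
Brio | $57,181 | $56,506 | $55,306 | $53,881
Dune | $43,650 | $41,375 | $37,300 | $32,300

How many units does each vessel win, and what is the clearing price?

Merging the schedules and taking the best 5: 57,181 (Brio-1), 56,506 (Brio-2), 55,306 (Brio-3), 53,881 (Brio-4), 52,516 (Zephyr-1)
The (k+1)-th unit-bid is $50,771.
Allocation: Brio 4, Zephyr 1.

Brio 4, Zephyr 1; clearing price $50,771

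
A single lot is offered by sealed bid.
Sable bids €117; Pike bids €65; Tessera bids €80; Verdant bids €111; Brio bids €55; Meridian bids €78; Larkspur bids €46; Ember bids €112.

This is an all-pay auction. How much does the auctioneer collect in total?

Total revenue: €664

Sorting bids: 117 (Sable) > 112 (Ember) > 111 (Verdant) > 80 (Tessera) > 78 (Meridian) > 65 (Pike) > …
Every bidder forfeits their bid regardless of winning.
Revenue = 117 + 65 + 80 + 111 + 55 + 78 + 46 + 112 = €664.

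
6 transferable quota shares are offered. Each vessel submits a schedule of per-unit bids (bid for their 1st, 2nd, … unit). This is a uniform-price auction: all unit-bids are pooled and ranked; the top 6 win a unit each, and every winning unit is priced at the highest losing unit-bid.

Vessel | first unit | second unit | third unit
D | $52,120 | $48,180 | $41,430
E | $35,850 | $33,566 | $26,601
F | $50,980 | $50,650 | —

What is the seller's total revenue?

Total revenue: $201,396

Pooled unit-bids ranked (top 6): 52,120 (D-1), 50,980 (F-1), 50,650 (F-2), 48,180 (D-2), 41,430 (D-3), 35,850 (E-1)
First bid not allocated: $33,566.
Allocation: D 3, E 1, F 2. Every unit priced at $33,566.
Revenue = 6 × 33,566 = $201,396.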